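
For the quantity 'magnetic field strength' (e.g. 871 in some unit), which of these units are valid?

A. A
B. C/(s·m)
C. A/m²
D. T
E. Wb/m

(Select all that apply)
B

magnetic field strength has SI base units: A / m

Checking each option against A / m:
  A. A: ✗ does not match
  B. C/(s·m): ✓ matches
  C. A/m²: ✗ does not match
  D. T: ✗ does not match
  E. Wb/m: ✗ does not match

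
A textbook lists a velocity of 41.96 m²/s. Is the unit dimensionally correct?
No

velocity has SI base units: m / s
m²/s does NOT reduce to m / s; a valid unit for velocity would be e.g. m/s.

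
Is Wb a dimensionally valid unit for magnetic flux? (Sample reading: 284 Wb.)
Yes

magnetic flux has SI base units: kg * m^2 / (A * s^2)
Wb reduces to the same SI base units, so it is a valid unit for magnetic flux.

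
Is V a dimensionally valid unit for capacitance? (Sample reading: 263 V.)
No

capacitance has SI base units: A^2 * s^4 / (kg * m^2)
V does NOT reduce to A^2 * s^4 / (kg * m^2); a valid unit for capacitance would be e.g. F.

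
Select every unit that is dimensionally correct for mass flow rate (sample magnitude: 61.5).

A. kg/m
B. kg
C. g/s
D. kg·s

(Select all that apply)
C

mass flow rate has SI base units: kg / s

Checking each option against kg / s:
  A. kg/m: ✗ does not match
  B. kg: ✗ does not match
  C. g/s: ✓ matches
  D. kg·s: ✗ does not match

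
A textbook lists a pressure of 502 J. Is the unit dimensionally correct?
No

pressure has SI base units: kg / (m * s^2)
J does NOT reduce to kg / (m * s^2); a valid unit for pressure would be e.g. Pa.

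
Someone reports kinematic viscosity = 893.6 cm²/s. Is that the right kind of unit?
Yes

kinematic viscosity has SI base units: m^2 / s
cm²/s reduces to the same SI base units, so it is a valid unit for kinematic viscosity.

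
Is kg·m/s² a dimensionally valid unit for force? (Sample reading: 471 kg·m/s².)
Yes

force has SI base units: kg * m / s^2
kg·m/s² reduces to the same SI base units, so it is a valid unit for force.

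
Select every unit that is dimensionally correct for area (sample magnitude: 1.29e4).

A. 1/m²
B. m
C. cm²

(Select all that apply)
C

area has SI base units: m^2

Checking each option against m^2:
  A. 1/m²: ✗ does not match
  B. m: ✗ does not match
  C. cm²: ✓ matches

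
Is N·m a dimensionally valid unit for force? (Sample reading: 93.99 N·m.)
No

force has SI base units: kg * m / s^2
N·m does NOT reduce to kg * m / s^2; a valid unit for force would be e.g. N.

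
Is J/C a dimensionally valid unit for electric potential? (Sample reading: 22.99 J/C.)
Yes

electric potential has SI base units: kg * m^2 / (A * s^3)
J/C reduces to the same SI base units, so it is a valid unit for electric potential.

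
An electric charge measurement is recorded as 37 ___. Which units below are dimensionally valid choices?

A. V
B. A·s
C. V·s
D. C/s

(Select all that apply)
B

electric charge has SI base units: A * s

Checking each option against A * s:
  A. V: ✗ does not match
  B. A·s: ✓ matches
  C. V·s: ✗ does not match
  D. C/s: ✗ does not match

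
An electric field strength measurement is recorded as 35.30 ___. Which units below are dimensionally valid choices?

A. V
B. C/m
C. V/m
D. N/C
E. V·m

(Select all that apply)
C, D

electric field strength has SI base units: kg * m / (A * s^3)

Checking each option against kg * m / (A * s^3):
  A. V: ✗ does not match
  B. C/m: ✗ does not match
  C. V/m: ✓ matches
  D. N/C: ✓ matches
  E. V·m: ✗ does not match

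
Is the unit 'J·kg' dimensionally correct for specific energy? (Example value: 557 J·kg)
No

specific energy has SI base units: m^2 / s^2
J·kg does NOT reduce to m^2 / s^2; a valid unit for specific energy would be e.g. J/kg.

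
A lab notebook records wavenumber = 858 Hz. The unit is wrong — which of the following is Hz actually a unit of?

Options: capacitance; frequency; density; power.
frequency

wavenumber should have units dimensionally equivalent to 1 / m (e.g. 1/m).
The given unit 'Hz' reduces to 1 / s. Of the listed options, that is the dimensionality of frequency.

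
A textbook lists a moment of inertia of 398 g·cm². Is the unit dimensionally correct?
Yes

moment of inertia has SI base units: kg * m^2
g·cm² reduces to the same SI base units, so it is a valid unit for moment of inertia.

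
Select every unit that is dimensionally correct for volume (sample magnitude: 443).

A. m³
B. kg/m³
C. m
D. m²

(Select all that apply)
A

volume has SI base units: m^3

Checking each option against m^3:
  A. m³: ✓ matches
  B. kg/m³: ✗ does not match
  C. m: ✗ does not match
  D. m²: ✗ does not match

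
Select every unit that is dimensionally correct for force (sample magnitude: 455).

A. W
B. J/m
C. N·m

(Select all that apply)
B

force has SI base units: kg * m / s^2

Checking each option against kg * m / s^2:
  A. W: ✗ does not match
  B. J/m: ✓ matches
  C. N·m: ✗ does not match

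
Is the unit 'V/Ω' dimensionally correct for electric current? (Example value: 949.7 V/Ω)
Yes

electric current has SI base units: A
V/Ω reduces to the same SI base units, so it is a valid unit for electric current.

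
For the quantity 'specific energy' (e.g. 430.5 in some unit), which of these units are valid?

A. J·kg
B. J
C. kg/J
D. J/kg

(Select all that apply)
D

specific energy has SI base units: m^2 / s^2

Checking each option against m^2 / s^2:
  A. J·kg: ✗ does not match
  B. J: ✗ does not match
  C. kg/J: ✗ does not match
  D. J/kg: ✓ matches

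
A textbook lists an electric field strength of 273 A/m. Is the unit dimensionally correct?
No

electric field strength has SI base units: kg * m / (A * s^3)
A/m does NOT reduce to kg * m / (A * s^3); a valid unit for electric field strength would be e.g. V/m.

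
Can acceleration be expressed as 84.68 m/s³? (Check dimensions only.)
No

acceleration has SI base units: m / s^2
m/s³ does NOT reduce to m / s^2; a valid unit for acceleration would be e.g. m/s².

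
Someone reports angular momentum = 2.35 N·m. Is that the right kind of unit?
No

angular momentum has SI base units: kg * m^2 / s
N·m does NOT reduce to kg * m^2 / s; a valid unit for angular momentum would be e.g. kg·m²/s.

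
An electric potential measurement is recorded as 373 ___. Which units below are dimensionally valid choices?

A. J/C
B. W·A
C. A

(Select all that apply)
A

electric potential has SI base units: kg * m^2 / (A * s^3)

Checking each option against kg * m^2 / (A * s^3):
  A. J/C: ✓ matches
  B. W·A: ✗ does not match
  C. A: ✗ does not match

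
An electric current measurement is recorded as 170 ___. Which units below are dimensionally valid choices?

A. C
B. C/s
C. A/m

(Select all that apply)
B

electric current has SI base units: A

Checking each option against A:
  A. C: ✗ does not match
  B. C/s: ✓ matches
  C. A/m: ✗ does not match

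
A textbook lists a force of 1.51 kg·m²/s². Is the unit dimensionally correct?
No

force has SI base units: kg * m / s^2
kg·m²/s² does NOT reduce to kg * m / s^2; a valid unit for force would be e.g. N.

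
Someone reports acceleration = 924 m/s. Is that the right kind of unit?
No

acceleration has SI base units: m / s^2
m/s does NOT reduce to m / s^2; a valid unit for acceleration would be e.g. m/s².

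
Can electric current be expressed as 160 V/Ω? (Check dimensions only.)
Yes

electric current has SI base units: A
V/Ω reduces to the same SI base units, so it is a valid unit for electric current.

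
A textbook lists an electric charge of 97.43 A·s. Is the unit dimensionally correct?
Yes

electric charge has SI base units: A * s
A·s reduces to the same SI base units, so it is a valid unit for electric charge.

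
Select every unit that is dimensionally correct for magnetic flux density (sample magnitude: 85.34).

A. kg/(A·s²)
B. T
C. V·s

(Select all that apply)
A, B

magnetic flux density has SI base units: kg / (A * s^2)

Checking each option against kg / (A * s^2):
  A. kg/(A·s²): ✓ matches
  B. T: ✓ matches
  C. V·s: ✗ does not match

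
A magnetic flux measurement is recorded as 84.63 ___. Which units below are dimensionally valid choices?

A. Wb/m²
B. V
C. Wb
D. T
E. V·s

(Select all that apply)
C, E

magnetic flux has SI base units: kg * m^2 / (A * s^2)

Checking each option against kg * m^2 / (A * s^2):
  A. Wb/m²: ✗ does not match
  B. V: ✗ does not match
  C. Wb: ✓ matches
  D. T: ✗ does not match
  E. V·s: ✓ matches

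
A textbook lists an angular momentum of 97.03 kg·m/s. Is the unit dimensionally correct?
No

angular momentum has SI base units: kg * m^2 / s
kg·m/s does NOT reduce to kg * m^2 / s; a valid unit for angular momentum would be e.g. kg·m²/s.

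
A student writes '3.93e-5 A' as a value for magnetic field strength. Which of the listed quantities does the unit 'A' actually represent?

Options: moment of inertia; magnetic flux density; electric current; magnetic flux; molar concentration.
electric current

magnetic field strength should have units dimensionally equivalent to A / m (e.g. A/m).
The given unit 'A' reduces to A. Of the listed options, that is the dimensionality of electric current.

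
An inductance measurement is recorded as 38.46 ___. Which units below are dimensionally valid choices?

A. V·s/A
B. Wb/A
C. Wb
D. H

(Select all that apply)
A, B, D

inductance has SI base units: kg * m^2 / (A^2 * s^2)

Checking each option against kg * m^2 / (A^2 * s^2):
  A. V·s/A: ✓ matches
  B. Wb/A: ✓ matches
  C. Wb: ✗ does not match
  D. H: ✓ matches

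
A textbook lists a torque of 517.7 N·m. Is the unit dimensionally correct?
Yes

torque has SI base units: kg * m^2 / s^2
N·m reduces to the same SI base units, so it is a valid unit for torque.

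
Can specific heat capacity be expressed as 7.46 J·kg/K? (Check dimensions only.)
No

specific heat capacity has SI base units: m^2 / (s^2 * K)
J·kg/K does NOT reduce to m^2 / (s^2 * K); a valid unit for specific heat capacity would be e.g. J/(kg·K).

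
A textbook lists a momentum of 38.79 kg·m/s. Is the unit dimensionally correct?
Yes

momentum has SI base units: kg * m / s
kg·m/s reduces to the same SI base units, so it is a valid unit for momentum.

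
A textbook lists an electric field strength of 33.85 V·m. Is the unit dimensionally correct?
No

electric field strength has SI base units: kg * m / (A * s^3)
V·m does NOT reduce to kg * m / (A * s^3); a valid unit for electric field strength would be e.g. V/m.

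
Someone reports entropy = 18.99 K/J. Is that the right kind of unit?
No

entropy has SI base units: kg * m^2 / (s^2 * K)
K/J does NOT reduce to kg * m^2 / (s^2 * K); a valid unit for entropy would be e.g. J/K.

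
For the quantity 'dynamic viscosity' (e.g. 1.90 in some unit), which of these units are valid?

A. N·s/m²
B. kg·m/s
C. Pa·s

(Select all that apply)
A, C

dynamic viscosity has SI base units: kg / (m * s)

Checking each option against kg / (m * s):
  A. N·s/m²: ✓ matches
  B. kg·m/s: ✗ does not match
  C. Pa·s: ✓ matches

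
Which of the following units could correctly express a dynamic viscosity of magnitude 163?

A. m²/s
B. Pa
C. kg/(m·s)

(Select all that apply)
C

dynamic viscosity has SI base units: kg / (m * s)

Checking each option against kg / (m * s):
  A. m²/s: ✗ does not match
  B. Pa: ✗ does not match
  C. kg/(m·s): ✓ matches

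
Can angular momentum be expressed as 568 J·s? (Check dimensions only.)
Yes

angular momentum has SI base units: kg * m^2 / s
J·s reduces to the same SI base units, so it is a valid unit for angular momentum.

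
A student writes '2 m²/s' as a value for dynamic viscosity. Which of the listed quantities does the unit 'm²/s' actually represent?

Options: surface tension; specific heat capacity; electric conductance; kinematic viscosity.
kinematic viscosity

dynamic viscosity should have units dimensionally equivalent to kg / (m * s) (e.g. Pa·s).
The given unit 'm²/s' reduces to m^2 / s. Of the listed options, that is the dimensionality of kinematic viscosity.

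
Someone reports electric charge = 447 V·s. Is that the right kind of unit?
No

electric charge has SI base units: A * s
V·s does NOT reduce to A * s; a valid unit for electric charge would be e.g. C.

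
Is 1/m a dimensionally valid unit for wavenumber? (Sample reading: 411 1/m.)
Yes

wavenumber has SI base units: 1 / m
1/m reduces to the same SI base units, so it is a valid unit for wavenumber.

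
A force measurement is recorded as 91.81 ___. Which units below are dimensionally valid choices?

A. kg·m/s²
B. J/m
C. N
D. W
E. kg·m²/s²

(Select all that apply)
A, B, C

force has SI base units: kg * m / s^2

Checking each option against kg * m / s^2:
  A. kg·m/s²: ✓ matches
  B. J/m: ✓ matches
  C. N: ✓ matches
  D. W: ✗ does not match
  E. kg·m²/s²: ✗ does not match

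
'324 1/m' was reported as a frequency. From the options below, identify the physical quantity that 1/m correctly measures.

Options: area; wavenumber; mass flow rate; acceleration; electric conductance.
wavenumber

frequency should have units dimensionally equivalent to 1 / s (e.g. Hz).
The given unit '1/m' reduces to 1 / m. Of the listed options, that is the dimensionality of wavenumber.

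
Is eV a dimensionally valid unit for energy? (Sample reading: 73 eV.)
Yes

energy has SI base units: kg * m^2 / s^2
eV reduces to the same SI base units, so it is a valid unit for energy.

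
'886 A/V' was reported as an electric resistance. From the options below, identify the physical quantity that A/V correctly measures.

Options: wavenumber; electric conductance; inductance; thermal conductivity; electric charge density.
electric conductance

electric resistance should have units dimensionally equivalent to kg * m^2 / (A^2 * s^3) (e.g. Ω).
The given unit 'A/V' reduces to A^2 * s^3 / (kg * m^2). Of the listed options, that is the dimensionality of electric conductance.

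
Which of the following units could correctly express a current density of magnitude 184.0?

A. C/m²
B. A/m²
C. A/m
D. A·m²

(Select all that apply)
B

current density has SI base units: A / m^2

Checking each option against A / m^2:
  A. C/m²: ✗ does not match
  B. A/m²: ✓ matches
  C. A/m: ✗ does not match
  D. A·m²: ✗ does not match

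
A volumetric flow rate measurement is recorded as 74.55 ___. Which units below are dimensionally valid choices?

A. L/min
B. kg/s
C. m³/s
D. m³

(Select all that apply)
A, C

volumetric flow rate has SI base units: m^3 / s

Checking each option against m^3 / s:
  A. L/min: ✓ matches
  B. kg/s: ✗ does not match
  C. m³/s: ✓ matches
  D. m³: ✗ does not match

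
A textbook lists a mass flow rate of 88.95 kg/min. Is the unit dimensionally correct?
Yes

mass flow rate has SI base units: kg / s
kg/min reduces to the same SI base units, so it is a valid unit for mass flow rate.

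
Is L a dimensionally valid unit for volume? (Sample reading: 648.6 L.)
Yes

volume has SI base units: m^3
L reduces to the same SI base units, so it is a valid unit for volume.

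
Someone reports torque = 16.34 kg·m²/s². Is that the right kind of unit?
Yes

torque has SI base units: kg * m^2 / s^2
kg·m²/s² reduces to the same SI base units, so it is a valid unit for torque.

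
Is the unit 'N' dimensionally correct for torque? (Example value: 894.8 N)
No

torque has SI base units: kg * m^2 / s^2
N does NOT reduce to kg * m^2 / s^2; a valid unit for torque would be e.g. N·m.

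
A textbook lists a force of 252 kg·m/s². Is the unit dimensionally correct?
Yes

force has SI base units: kg * m / s^2
kg·m/s² reduces to the same SI base units, so it is a valid unit for force.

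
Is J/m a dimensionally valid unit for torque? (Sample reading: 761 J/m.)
No

torque has SI base units: kg * m^2 / s^2
J/m does NOT reduce to kg * m^2 / s^2; a valid unit for torque would be e.g. N·m.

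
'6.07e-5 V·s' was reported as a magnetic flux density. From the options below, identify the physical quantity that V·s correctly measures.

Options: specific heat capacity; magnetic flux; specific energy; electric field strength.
magnetic flux

magnetic flux density should have units dimensionally equivalent to kg / (A * s^2) (e.g. T).
The given unit 'V·s' reduces to kg * m^2 / (A * s^2). Of the listed options, that is the dimensionality of magnetic flux.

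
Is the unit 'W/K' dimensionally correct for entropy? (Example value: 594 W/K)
No

entropy has SI base units: kg * m^2 / (s^2 * K)
W/K does NOT reduce to kg * m^2 / (s^2 * K); a valid unit for entropy would be e.g. J/K.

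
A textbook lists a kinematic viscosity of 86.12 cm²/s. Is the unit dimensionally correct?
Yes

kinematic viscosity has SI base units: m^2 / s
cm²/s reduces to the same SI base units, so it is a valid unit for kinematic viscosity.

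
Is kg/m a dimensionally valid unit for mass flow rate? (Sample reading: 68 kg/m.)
No

mass flow rate has SI base units: kg / s
kg/m does NOT reduce to kg / s; a valid unit for mass flow rate would be e.g. kg/s.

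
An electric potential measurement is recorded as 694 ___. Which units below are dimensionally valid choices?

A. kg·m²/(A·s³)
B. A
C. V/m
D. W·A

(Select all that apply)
A

electric potential has SI base units: kg * m^2 / (A * s^3)

Checking each option against kg * m^2 / (A * s^3):
  A. kg·m²/(A·s³): ✓ matches
  B. A: ✗ does not match
  C. V/m: ✗ does not match
  D. W·A: ✗ does not match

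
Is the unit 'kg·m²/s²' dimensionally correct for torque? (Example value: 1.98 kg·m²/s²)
Yes

torque has SI base units: kg * m^2 / s^2
kg·m²/s² reduces to the same SI base units, so it is a valid unit for torque.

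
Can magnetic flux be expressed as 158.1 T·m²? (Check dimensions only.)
Yes

magnetic flux has SI base units: kg * m^2 / (A * s^2)
T·m² reduces to the same SI base units, so it is a valid unit for magnetic flux.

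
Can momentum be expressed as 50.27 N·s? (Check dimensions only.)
Yes

momentum has SI base units: kg * m / s
N·s reduces to the same SI base units, so it is a valid unit for momentum.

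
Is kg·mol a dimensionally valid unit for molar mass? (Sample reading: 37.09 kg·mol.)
No

molar mass has SI base units: kg / mol
kg·mol does NOT reduce to kg / mol; a valid unit for molar mass would be e.g. kg/mol.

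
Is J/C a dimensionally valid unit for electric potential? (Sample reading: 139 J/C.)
Yes

electric potential has SI base units: kg * m^2 / (A * s^3)
J/C reduces to the same SI base units, so it is a valid unit for electric potential.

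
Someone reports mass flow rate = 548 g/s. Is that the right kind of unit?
Yes

mass flow rate has SI base units: kg / s
g/s reduces to the same SI base units, so it is a valid unit for mass flow rate.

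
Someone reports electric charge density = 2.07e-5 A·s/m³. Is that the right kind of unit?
Yes

electric charge density has SI base units: A * s / m^3
A·s/m³ reduces to the same SI base units, so it is a valid unit for electric charge density.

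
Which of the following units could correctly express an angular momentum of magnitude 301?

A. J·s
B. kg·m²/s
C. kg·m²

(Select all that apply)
A, B

angular momentum has SI base units: kg * m^2 / s

Checking each option against kg * m^2 / s:
  A. J·s: ✓ matches
  B. kg·m²/s: ✓ matches
  C. kg·m²: ✗ does not match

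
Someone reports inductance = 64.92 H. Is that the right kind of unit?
Yes

inductance has SI base units: kg * m^2 / (A^2 * s^2)
H reduces to the same SI base units, so it is a valid unit for inductance.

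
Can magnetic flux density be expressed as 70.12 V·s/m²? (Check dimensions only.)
Yes

magnetic flux density has SI base units: kg / (A * s^2)
V·s/m² reduces to the same SI base units, so it is a valid unit for magnetic flux density.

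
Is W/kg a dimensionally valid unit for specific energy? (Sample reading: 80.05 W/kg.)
No

specific energy has SI base units: m^2 / s^2
W/kg does NOT reduce to m^2 / s^2; a valid unit for specific energy would be e.g. J/kg.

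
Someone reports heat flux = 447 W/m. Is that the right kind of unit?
No

heat flux has SI base units: kg / s^3
W/m does NOT reduce to kg / s^3; a valid unit for heat flux would be e.g. W/m².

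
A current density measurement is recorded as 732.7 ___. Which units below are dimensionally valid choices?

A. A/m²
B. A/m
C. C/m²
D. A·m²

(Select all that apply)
A

current density has SI base units: A / m^2

Checking each option against A / m^2:
  A. A/m²: ✓ matches
  B. A/m: ✗ does not match
  C. C/m²: ✗ does not match
  D. A·m²: ✗ does not match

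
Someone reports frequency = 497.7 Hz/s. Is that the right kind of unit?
No

frequency has SI base units: 1 / s
Hz/s does NOT reduce to 1 / s; a valid unit for frequency would be e.g. Hz.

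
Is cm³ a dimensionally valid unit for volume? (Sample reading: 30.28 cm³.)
Yes

volume has SI base units: m^3
cm³ reduces to the same SI base units, so it is a valid unit for volume.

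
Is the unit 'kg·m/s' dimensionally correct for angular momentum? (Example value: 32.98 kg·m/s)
No

angular momentum has SI base units: kg * m^2 / s
kg·m/s does NOT reduce to kg * m^2 / s; a valid unit for angular momentum would be e.g. kg·m²/s.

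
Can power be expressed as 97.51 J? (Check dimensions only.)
No

power has SI base units: kg * m^2 / s^3
J does NOT reduce to kg * m^2 / s^3; a valid unit for power would be e.g. W.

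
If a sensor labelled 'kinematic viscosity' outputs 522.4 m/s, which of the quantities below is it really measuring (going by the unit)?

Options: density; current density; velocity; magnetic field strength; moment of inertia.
velocity

kinematic viscosity should have units dimensionally equivalent to m^2 / s (e.g. m²/s).
The given unit 'm/s' reduces to m / s. Of the listed options, that is the dimensionality of velocity.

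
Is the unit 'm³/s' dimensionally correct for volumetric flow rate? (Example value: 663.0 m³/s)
Yes

volumetric flow rate has SI base units: m^3 / s
m³/s reduces to the same SI base units, so it is a valid unit for volumetric flow rate.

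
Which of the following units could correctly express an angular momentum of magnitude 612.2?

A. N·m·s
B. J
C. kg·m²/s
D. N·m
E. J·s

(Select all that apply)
A, C, E

angular momentum has SI base units: kg * m^2 / s

Checking each option against kg * m^2 / s:
  A. N·m·s: ✓ matches
  B. J: ✗ does not match
  C. kg·m²/s: ✓ matches
  D. N·m: ✗ does not match
  E. J·s: ✓ matches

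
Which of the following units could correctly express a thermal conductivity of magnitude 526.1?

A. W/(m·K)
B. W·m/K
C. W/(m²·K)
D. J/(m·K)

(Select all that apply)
A

thermal conductivity has SI base units: kg * m / (s^3 * K)

Checking each option against kg * m / (s^3 * K):
  A. W/(m·K): ✓ matches
  B. W·m/K: ✗ does not match
  C. W/(m²·K): ✗ does not match
  D. J/(m·K): ✗ does not match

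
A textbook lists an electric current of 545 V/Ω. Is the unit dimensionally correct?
Yes

electric current has SI base units: A
V/Ω reduces to the same SI base units, so it is a valid unit for electric current.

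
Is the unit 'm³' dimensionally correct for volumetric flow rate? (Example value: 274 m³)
No

volumetric flow rate has SI base units: m^3 / s
m³ does NOT reduce to m^3 / s; a valid unit for volumetric flow rate would be e.g. m³/s.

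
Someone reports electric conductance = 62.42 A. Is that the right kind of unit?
No

electric conductance has SI base units: A^2 * s^3 / (kg * m^2)
A does NOT reduce to A^2 * s^3 / (kg * m^2); a valid unit for electric conductance would be e.g. S.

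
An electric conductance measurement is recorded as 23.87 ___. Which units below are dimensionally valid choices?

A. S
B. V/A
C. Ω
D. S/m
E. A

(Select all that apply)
A

electric conductance has SI base units: A^2 * s^3 / (kg * m^2)

Checking each option against A^2 * s^3 / (kg * m^2):
  A. S: ✓ matches
  B. V/A: ✗ does not match
  C. Ω: ✗ does not match
  D. S/m: ✗ does not match
  E. A: ✗ does not match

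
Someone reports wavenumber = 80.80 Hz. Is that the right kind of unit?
No

wavenumber has SI base units: 1 / m
Hz does NOT reduce to 1 / m; a valid unit for wavenumber would be e.g. 1/m.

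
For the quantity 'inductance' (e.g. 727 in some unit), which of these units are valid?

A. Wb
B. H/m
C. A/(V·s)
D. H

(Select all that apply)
D

inductance has SI base units: kg * m^2 / (A^2 * s^2)

Checking each option against kg * m^2 / (A^2 * s^2):
  A. Wb: ✗ does not match
  B. H/m: ✗ does not match
  C. A/(V·s): ✗ does not match
  D. H: ✓ matches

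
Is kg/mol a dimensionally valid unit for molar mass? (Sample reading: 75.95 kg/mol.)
Yes

molar mass has SI base units: kg / mol
kg/mol reduces to the same SI base units, so it is a valid unit for molar mass.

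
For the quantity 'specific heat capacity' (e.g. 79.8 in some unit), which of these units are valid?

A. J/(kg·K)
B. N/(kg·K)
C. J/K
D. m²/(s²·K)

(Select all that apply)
A, D

specific heat capacity has SI base units: m^2 / (s^2 * K)

Checking each option against m^2 / (s^2 * K):
  A. J/(kg·K): ✓ matches
  B. N/(kg·K): ✗ does not match
  C. J/K: ✗ does not match
  D. m²/(s²·K): ✓ matches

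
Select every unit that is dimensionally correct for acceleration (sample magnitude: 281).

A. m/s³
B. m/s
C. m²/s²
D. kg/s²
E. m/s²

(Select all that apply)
E

acceleration has SI base units: m / s^2

Checking each option against m / s^2:
  A. m/s³: ✗ does not match
  B. m/s: ✗ does not match
  C. m²/s²: ✗ does not match
  D. kg/s²: ✗ does not match
  E. m/s²: ✓ matches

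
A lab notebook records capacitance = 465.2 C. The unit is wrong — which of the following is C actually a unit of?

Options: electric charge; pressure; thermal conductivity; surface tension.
electric charge

capacitance should have units dimensionally equivalent to A^2 * s^4 / (kg * m^2) (e.g. F).
The given unit 'C' reduces to A * s. Of the listed options, that is the dimensionality of electric charge.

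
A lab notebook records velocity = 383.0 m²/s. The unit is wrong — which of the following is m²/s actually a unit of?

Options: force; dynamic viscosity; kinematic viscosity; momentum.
kinematic viscosity

velocity should have units dimensionally equivalent to m / s (e.g. m/s).
The given unit 'm²/s' reduces to m^2 / s. Of the listed options, that is the dimensionality of kinematic viscosity.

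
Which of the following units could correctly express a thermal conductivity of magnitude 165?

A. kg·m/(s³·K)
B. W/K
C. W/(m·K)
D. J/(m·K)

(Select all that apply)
A, C

thermal conductivity has SI base units: kg * m / (s^3 * K)

Checking each option against kg * m / (s^3 * K):
  A. kg·m/(s³·K): ✓ matches
  B. W/K: ✗ does not match
  C. W/(m·K): ✓ matches
  D. J/(m·K): ✗ does not match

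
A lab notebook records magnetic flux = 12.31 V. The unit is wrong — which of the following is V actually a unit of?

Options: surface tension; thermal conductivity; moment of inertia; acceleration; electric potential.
electric potential

magnetic flux should have units dimensionally equivalent to kg * m^2 / (A * s^2) (e.g. Wb).
The given unit 'V' reduces to kg * m^2 / (A * s^3). Of the listed options, that is the dimensionality of electric potential.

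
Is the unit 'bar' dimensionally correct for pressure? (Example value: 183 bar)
Yes

pressure has SI base units: kg / (m * s^2)
bar reduces to the same SI base units, so it is a valid unit for pressure.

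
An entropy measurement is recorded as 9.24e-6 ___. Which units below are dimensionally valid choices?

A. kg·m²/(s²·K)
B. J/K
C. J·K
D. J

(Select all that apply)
A, B

entropy has SI base units: kg * m^2 / (s^2 * K)

Checking each option against kg * m^2 / (s^2 * K):
  A. kg·m²/(s²·K): ✓ matches
  B. J/K: ✓ matches
  C. J·K: ✗ does not match
  D. J: ✗ does not match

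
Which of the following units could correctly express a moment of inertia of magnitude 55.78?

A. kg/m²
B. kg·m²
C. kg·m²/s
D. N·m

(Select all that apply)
B

moment of inertia has SI base units: kg * m^2

Checking each option against kg * m^2:
  A. kg/m²: ✗ does not match
  B. kg·m²: ✓ matches
  C. kg·m²/s: ✗ does not match
  D. N·m: ✗ does not match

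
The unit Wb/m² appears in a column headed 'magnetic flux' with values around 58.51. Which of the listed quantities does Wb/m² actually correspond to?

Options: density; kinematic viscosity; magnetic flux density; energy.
magnetic flux density

magnetic flux should have units dimensionally equivalent to kg * m^2 / (A * s^2) (e.g. Wb).
The given unit 'Wb/m²' reduces to kg / (A * s^2). Of the listed options, that is the dimensionality of magnetic flux density.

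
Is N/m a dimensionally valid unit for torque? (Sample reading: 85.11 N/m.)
No

torque has SI base units: kg * m^2 / s^2
N/m does NOT reduce to kg * m^2 / s^2; a valid unit for torque would be e.g. N·m.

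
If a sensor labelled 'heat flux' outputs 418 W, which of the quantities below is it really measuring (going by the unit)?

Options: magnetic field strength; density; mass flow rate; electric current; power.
power

heat flux should have units dimensionally equivalent to kg / s^3 (e.g. W/m²).
The given unit 'W' reduces to kg * m^2 / s^3. Of the listed options, that is the dimensionality of power.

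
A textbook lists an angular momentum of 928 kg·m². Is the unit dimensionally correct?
No

angular momentum has SI base units: kg * m^2 / s
kg·m² does NOT reduce to kg * m^2 / s; a valid unit for angular momentum would be e.g. kg·m²/s.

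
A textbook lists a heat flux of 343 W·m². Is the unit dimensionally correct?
No

heat flux has SI base units: kg / s^3
W·m² does NOT reduce to kg / s^3; a valid unit for heat flux would be e.g. W/m².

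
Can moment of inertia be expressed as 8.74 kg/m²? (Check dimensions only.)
No

moment of inertia has SI base units: kg * m^2
kg/m² does NOT reduce to kg * m^2; a valid unit for moment of inertia would be e.g. kg·m².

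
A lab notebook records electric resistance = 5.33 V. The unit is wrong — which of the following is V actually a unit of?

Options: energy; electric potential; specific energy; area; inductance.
electric potential

electric resistance should have units dimensionally equivalent to kg * m^2 / (A^2 * s^3) (e.g. Ω).
The given unit 'V' reduces to kg * m^2 / (A * s^3). Of the listed options, that is the dimensionality of electric potential.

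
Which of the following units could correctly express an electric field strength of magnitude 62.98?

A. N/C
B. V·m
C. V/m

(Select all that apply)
A, C

electric field strength has SI base units: kg * m / (A * s^3)

Checking each option against kg * m / (A * s^3):
  A. N/C: ✓ matches
  B. V·m: ✗ does not match
  C. V/m: ✓ matches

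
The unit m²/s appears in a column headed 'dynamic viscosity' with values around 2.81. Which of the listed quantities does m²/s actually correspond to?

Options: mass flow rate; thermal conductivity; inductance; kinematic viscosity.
kinematic viscosity

dynamic viscosity should have units dimensionally equivalent to kg / (m * s) (e.g. Pa·s).
The given unit 'm²/s' reduces to m^2 / s. Of the listed options, that is the dimensionality of kinematic viscosity.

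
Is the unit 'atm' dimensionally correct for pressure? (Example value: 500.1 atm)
Yes

pressure has SI base units: kg / (m * s^2)
atm reduces to the same SI base units, so it is a valid unit for pressure.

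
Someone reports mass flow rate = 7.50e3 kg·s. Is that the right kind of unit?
No

mass flow rate has SI base units: kg / s
kg·s does NOT reduce to kg / s; a valid unit for mass flow rate would be e.g. kg/s.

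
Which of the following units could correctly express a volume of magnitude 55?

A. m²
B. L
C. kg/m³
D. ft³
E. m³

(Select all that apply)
B, D, E

volume has SI base units: m^3

Checking each option against m^3:
  A. m²: ✗ does not match
  B. L: ✓ matches
  C. kg/m³: ✗ does not match
  D. ft³: ✓ matches
  E. m³: ✓ matches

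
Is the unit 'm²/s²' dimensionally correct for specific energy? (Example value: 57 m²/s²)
Yes

specific energy has SI base units: m^2 / s^2
m²/s² reduces to the same SI base units, so it is a valid unit for specific energy.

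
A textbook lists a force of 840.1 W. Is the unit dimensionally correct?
No

force has SI base units: kg * m / s^2
W does NOT reduce to kg * m / s^2; a valid unit for force would be e.g. N.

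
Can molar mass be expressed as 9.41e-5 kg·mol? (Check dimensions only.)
No

molar mass has SI base units: kg / mol
kg·mol does NOT reduce to kg / mol; a valid unit for molar mass would be e.g. kg/mol.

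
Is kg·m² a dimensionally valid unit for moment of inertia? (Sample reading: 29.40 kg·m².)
Yes

moment of inertia has SI base units: kg * m^2
kg·m² reduces to the same SI base units, so it is a valid unit for moment of inertia.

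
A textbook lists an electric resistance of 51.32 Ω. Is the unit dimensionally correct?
Yes

electric resistance has SI base units: kg * m^2 / (A^2 * s^3)
Ω reduces to the same SI base units, so it is a valid unit for electric resistance.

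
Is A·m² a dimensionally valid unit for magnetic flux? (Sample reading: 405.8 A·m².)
No

magnetic flux has SI base units: kg * m^2 / (A * s^2)
A·m² does NOT reduce to kg * m^2 / (A * s^2); a valid unit for magnetic flux would be e.g. Wb.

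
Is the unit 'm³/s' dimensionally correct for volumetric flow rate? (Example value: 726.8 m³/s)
Yes

volumetric flow rate has SI base units: m^3 / s
m³/s reduces to the same SI base units, so it is a valid unit for volumetric flow rate.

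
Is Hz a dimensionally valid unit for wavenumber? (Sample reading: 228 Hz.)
No

wavenumber has SI base units: 1 / m
Hz does NOT reduce to 1 / m; a valid unit for wavenumber would be e.g. 1/m.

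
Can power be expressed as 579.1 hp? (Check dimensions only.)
Yes

power has SI base units: kg * m^2 / s^3
hp reduces to the same SI base units, so it is a valid unit for power.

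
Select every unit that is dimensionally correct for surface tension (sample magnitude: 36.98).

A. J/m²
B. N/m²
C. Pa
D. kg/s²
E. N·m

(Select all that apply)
A, D

surface tension has SI base units: kg / s^2

Checking each option against kg / s^2:
  A. J/m²: ✓ matches
  B. N/m²: ✗ does not match
  C. Pa: ✗ does not match
  D. kg/s²: ✓ matches
  E. N·m: ✗ does not match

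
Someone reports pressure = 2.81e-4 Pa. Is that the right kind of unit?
Yes

pressure has SI base units: kg / (m * s^2)
Pa reduces to the same SI base units, so it is a valid unit for pressure.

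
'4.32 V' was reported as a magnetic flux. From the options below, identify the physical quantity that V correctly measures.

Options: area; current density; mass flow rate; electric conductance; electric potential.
electric potential

magnetic flux should have units dimensionally equivalent to kg * m^2 / (A * s^2) (e.g. Wb).
The given unit 'V' reduces to kg * m^2 / (A * s^3). Of the listed options, that is the dimensionality of electric potential.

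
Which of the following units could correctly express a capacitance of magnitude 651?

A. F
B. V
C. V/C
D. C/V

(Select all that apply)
A, D

capacitance has SI base units: A^2 * s^4 / (kg * m^2)

Checking each option against A^2 * s^4 / (kg * m^2):
  A. F: ✓ matches
  B. V: ✗ does not match
  C. V/C: ✗ does not match
  D. C/V: ✓ matches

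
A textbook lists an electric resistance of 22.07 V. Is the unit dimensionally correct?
No

electric resistance has SI base units: kg * m^2 / (A^2 * s^3)
V does NOT reduce to kg * m^2 / (A^2 * s^3); a valid unit for electric resistance would be e.g. Ω.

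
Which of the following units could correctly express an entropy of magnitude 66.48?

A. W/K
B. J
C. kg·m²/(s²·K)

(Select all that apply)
C

entropy has SI base units: kg * m^2 / (s^2 * K)

Checking each option against kg * m^2 / (s^2 * K):
  A. W/K: ✗ does not match
  B. J: ✗ does not match
  C. kg·m²/(s²·K): ✓ matches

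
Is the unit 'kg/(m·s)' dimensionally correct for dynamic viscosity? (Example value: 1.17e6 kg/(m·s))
Yes

dynamic viscosity has SI base units: kg / (m * s)
kg/(m·s) reduces to the same SI base units, so it is a valid unit for dynamic viscosity.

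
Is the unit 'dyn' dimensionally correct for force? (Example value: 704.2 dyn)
Yes

force has SI base units: kg * m / s^2
dyn reduces to the same SI base units, so it is a valid unit for force.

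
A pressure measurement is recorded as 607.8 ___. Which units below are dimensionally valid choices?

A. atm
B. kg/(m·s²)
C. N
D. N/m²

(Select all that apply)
A, B, D

pressure has SI base units: kg / (m * s^2)

Checking each option against kg / (m * s^2):
  A. atm: ✓ matches
  B. kg/(m·s²): ✓ matches
  C. N: ✗ does not match
  D. N/m²: ✓ matches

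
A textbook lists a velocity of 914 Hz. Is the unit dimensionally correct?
No

velocity has SI base units: m / s
Hz does NOT reduce to m / s; a valid unit for velocity would be e.g. m/s.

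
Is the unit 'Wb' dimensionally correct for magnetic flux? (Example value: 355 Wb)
Yes

magnetic flux has SI base units: kg * m^2 / (A * s^2)
Wb reduces to the same SI base units, so it is a valid unit for magnetic flux.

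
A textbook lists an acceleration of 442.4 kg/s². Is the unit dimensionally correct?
No

acceleration has SI base units: m / s^2
kg/s² does NOT reduce to m / s^2; a valid unit for acceleration would be e.g. m/s².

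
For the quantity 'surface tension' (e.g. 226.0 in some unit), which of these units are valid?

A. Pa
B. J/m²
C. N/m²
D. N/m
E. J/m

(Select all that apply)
B, D

surface tension has SI base units: kg / s^2

Checking each option against kg / s^2:
  A. Pa: ✗ does not match
  B. J/m²: ✓ matches
  C. N/m²: ✗ does not match
  D. N/m: ✓ matches
  E. J/m: ✗ does not match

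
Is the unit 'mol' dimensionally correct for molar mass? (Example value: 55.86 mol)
No

molar mass has SI base units: kg / mol
mol does NOT reduce to kg / mol; a valid unit for molar mass would be e.g. kg/mol.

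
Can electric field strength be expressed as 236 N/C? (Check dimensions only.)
Yes

electric field strength has SI base units: kg * m / (A * s^3)
N/C reduces to the same SI base units, so it is a valid unit for electric field strength.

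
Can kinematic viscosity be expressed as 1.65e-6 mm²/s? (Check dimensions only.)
Yes

kinematic viscosity has SI base units: m^2 / s
mm²/s reduces to the same SI base units, so it is a valid unit for kinematic viscosity.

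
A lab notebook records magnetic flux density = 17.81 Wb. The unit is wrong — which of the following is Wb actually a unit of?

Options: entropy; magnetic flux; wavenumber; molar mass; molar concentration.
magnetic flux

magnetic flux density should have units dimensionally equivalent to kg / (A * s^2) (e.g. T).
The given unit 'Wb' reduces to kg * m^2 / (A * s^2). Of the listed options, that is the dimensionality of magnetic flux.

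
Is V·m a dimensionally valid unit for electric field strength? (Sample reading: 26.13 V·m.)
No

electric field strength has SI base units: kg * m / (A * s^3)
V·m does NOT reduce to kg * m / (A * s^3); a valid unit for electric field strength would be e.g. V/m.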